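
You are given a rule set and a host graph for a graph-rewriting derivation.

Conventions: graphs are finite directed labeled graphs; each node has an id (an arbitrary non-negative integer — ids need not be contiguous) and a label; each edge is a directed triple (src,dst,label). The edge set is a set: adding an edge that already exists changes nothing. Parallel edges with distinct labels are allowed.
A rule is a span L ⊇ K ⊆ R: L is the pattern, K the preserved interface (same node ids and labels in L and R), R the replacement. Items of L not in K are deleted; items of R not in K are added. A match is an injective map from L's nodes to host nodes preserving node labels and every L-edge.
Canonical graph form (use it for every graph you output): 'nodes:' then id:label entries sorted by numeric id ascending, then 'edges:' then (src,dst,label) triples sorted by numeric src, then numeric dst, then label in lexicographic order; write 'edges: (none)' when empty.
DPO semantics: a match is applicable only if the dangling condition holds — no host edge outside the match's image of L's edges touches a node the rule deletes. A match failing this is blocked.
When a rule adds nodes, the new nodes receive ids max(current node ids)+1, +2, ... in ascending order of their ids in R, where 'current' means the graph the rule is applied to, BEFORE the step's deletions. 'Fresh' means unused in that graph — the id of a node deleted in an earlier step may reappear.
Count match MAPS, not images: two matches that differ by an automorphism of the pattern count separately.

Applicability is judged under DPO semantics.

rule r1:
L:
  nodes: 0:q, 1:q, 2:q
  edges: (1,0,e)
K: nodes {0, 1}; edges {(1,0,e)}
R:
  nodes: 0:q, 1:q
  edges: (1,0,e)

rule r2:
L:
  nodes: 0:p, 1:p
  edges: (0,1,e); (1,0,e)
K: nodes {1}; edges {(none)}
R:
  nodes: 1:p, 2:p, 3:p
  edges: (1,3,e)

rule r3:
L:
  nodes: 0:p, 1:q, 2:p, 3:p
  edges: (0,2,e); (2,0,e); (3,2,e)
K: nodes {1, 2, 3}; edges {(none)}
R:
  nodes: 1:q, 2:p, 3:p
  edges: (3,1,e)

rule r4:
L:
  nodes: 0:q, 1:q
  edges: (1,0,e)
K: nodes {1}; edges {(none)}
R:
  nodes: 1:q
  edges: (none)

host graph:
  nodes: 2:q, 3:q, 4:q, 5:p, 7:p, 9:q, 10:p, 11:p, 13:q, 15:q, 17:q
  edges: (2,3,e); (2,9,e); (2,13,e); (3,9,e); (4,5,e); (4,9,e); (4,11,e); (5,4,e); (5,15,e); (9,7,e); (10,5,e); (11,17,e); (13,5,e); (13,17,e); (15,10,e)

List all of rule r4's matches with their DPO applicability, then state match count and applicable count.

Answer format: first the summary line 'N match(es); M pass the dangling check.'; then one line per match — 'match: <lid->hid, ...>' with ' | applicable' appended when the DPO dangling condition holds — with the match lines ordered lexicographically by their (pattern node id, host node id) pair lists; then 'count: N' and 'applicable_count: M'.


6 match(es); 0 pass the dangling check.
match: 0->3, 1->2
match: 0->9, 1->2
match: 0->9, 1->3
match: 0->9, 1->4
match: 0->13, 1->2
match: 0->17, 1->13
count: 6
applicable_count: 0


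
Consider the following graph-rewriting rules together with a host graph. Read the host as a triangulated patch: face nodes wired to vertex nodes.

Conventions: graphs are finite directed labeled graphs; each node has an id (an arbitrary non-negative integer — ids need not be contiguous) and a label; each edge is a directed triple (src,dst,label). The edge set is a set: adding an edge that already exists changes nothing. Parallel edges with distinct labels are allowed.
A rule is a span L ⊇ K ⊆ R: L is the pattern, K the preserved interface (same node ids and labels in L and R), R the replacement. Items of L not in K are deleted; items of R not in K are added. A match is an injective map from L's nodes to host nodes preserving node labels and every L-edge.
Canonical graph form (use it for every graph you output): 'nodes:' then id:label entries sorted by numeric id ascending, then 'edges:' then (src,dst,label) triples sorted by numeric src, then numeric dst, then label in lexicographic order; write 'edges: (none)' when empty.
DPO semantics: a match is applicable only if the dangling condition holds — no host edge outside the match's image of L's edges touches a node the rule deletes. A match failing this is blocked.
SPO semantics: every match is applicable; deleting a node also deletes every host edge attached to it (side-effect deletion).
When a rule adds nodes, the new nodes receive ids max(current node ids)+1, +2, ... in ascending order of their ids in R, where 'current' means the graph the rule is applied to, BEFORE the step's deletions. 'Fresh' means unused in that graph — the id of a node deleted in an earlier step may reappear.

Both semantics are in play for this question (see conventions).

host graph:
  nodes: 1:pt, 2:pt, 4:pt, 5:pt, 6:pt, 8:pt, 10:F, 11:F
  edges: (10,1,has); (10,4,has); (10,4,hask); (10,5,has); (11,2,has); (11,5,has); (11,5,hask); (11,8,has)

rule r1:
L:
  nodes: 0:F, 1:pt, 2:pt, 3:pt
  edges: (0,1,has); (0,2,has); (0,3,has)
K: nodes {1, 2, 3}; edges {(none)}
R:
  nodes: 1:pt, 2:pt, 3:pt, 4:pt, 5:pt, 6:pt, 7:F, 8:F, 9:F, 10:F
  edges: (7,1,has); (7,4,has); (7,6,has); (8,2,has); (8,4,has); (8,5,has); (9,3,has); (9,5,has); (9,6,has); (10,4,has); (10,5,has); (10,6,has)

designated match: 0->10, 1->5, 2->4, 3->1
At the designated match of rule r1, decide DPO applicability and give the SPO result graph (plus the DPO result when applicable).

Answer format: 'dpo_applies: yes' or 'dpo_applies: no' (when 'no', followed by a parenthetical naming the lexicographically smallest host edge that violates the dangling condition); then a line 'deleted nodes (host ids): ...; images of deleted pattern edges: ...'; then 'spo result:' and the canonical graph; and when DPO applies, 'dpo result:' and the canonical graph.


dpo_applies: no
(the rule deletes node 10, which keeps host edge (10,4,hask) outside the match image — the dangling condition fails, DPO blocks; SPO proceeds and side-deletes such edges)
deleted nodes (host ids): 10; images of deleted pattern edges: (10,1,has); (10,4,has); (10,5,has)
spo result:
nodes: 1:pt, 2:pt, 4:pt, 5:pt, 6:pt, 8:pt, 11:F, 12:pt, 13:pt, 14:pt, 15:F, 16:F, 17:F, 18:F
edges: (11,2,has); (11,5,has); (11,5,hask); (11,8,has); (15,5,has); (15,12,has); (15,14,has); (16,4,has); (16,12,has); (16,13,has); (17,1,has); (17,13,has); (17,14,has); (18,12,has); (18,13,has); (18,14,has)


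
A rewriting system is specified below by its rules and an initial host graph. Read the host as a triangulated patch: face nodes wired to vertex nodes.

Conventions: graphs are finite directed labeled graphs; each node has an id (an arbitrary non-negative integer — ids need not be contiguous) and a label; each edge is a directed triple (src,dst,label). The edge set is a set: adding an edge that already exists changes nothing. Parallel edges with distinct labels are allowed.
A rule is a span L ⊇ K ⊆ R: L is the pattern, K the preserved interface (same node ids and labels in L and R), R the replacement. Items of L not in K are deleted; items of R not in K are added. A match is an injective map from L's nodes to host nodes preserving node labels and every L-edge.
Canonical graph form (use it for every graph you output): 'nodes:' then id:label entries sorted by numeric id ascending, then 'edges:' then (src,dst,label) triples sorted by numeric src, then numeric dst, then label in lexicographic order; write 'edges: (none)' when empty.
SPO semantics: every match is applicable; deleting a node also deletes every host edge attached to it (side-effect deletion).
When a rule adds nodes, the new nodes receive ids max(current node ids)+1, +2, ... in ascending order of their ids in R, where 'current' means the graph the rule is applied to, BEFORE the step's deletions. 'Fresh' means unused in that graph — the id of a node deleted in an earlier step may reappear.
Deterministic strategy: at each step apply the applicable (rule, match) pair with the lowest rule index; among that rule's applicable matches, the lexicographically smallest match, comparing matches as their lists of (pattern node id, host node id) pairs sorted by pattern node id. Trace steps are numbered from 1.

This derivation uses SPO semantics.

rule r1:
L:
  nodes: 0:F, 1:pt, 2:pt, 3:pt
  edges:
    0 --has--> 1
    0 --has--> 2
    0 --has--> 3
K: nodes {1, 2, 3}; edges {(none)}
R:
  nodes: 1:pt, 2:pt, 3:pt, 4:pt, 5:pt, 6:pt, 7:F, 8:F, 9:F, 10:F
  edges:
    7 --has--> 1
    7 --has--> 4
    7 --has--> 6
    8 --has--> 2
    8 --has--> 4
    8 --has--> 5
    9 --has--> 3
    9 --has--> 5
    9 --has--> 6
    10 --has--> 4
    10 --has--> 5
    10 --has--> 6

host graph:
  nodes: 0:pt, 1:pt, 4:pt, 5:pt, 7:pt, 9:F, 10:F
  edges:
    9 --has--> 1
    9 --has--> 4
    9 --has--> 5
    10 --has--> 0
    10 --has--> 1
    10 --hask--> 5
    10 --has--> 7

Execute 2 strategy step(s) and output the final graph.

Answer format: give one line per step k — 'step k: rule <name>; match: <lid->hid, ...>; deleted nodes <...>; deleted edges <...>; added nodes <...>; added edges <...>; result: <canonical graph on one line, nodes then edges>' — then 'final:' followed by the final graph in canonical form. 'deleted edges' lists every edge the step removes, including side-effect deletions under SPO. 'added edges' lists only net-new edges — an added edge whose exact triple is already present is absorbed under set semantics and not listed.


step 1: rule r1; match: 0->9, 1->1, 2->4, 3->5; deleted nodes 9; deleted edges (9,1,has); (9,4,has); (9,5,has); added nodes 11, 12, 13, 14, 15, 16, 17; added edges (14,1,has); (14,11,has); (14,13,has); (15,4,has); (15,11,has); (15,12,has); (16,5,has); (16,12,has); (16,13,has); (17,11,has); (17,12,has); (17,13,has); result: nodes: 0:pt, 1:pt, 4:pt, 5:pt, 7:pt, 10:F, 11:pt, 12:pt, 13:pt, 14:F, 15:F, 16:F, 17:F edges: (10,0,has); (10,1,has); (10,5,hask); (10,7,has); (14,1,has); (14,11,has); (14,13,has); (15,4,has); (15,11,has); (15,12,has); (16,5,has); (16,12,has); (16,13,has); (17,11,has); (17,12,has); (17,13,has)
step 2: rule r1; match: 0->10, 1->0, 2->1, 3->7; deleted nodes 10; deleted edges (10,0,has); (10,1,has); (10,5,hask); (10,7,has); added nodes 18, 19, 20, 21, 22, 23, 24; added edges (21,0,has); (21,18,has); (21,20,has); (22,1,has); (22,18,has); (22,19,has); (23,7,has); (23,19,has); (23,20,has); (24,18,has); (24,19,has); (24,20,has); result: nodes: 0:pt, 1:pt, 4:pt, 5:pt, 7:pt, 11:pt, 12:pt, 13:pt, 14:F, 15:F, 16:F, 17:F, 18:pt, 19:pt, 20:pt, 21:F, 22:F, 23:F, 24:F edges: (14,1,has); (14,11,has); (14,13,has); (15,4,has); (15,11,has); (15,12,has); (16,5,has); (16,12,has); (16,13,has); (17,11,has); (17,12,has); (17,13,has); (21,0,has); (21,18,has); (21,20,has); (22,1,has); (22,18,has); (22,19,has); (23,7,has); (23,19,has); (23,20,has); (24,18,has); (24,19,has); (24,20,has)
final:
nodes: 0:pt, 1:pt, 4:pt, 5:pt, 7:pt, 11:pt, 12:pt, 13:pt, 14:F, 15:F, 16:F, 17:F, 18:pt, 19:pt, 20:pt, 21:F, 22:F, 23:F, 24:F
edges: (14,1,has); (14,11,has); (14,13,has); (15,4,has); (15,11,has); (15,12,has); (16,5,has); (16,12,has); (16,13,has); (17,11,has); (17,12,has); (17,13,has); (21,0,has); (21,18,has); (21,20,has); (22,1,has); (22,18,has); (22,19,has); (23,7,has); (23,19,has); (23,20,has); (24,18,has); (24,19,has); (24,20,has)


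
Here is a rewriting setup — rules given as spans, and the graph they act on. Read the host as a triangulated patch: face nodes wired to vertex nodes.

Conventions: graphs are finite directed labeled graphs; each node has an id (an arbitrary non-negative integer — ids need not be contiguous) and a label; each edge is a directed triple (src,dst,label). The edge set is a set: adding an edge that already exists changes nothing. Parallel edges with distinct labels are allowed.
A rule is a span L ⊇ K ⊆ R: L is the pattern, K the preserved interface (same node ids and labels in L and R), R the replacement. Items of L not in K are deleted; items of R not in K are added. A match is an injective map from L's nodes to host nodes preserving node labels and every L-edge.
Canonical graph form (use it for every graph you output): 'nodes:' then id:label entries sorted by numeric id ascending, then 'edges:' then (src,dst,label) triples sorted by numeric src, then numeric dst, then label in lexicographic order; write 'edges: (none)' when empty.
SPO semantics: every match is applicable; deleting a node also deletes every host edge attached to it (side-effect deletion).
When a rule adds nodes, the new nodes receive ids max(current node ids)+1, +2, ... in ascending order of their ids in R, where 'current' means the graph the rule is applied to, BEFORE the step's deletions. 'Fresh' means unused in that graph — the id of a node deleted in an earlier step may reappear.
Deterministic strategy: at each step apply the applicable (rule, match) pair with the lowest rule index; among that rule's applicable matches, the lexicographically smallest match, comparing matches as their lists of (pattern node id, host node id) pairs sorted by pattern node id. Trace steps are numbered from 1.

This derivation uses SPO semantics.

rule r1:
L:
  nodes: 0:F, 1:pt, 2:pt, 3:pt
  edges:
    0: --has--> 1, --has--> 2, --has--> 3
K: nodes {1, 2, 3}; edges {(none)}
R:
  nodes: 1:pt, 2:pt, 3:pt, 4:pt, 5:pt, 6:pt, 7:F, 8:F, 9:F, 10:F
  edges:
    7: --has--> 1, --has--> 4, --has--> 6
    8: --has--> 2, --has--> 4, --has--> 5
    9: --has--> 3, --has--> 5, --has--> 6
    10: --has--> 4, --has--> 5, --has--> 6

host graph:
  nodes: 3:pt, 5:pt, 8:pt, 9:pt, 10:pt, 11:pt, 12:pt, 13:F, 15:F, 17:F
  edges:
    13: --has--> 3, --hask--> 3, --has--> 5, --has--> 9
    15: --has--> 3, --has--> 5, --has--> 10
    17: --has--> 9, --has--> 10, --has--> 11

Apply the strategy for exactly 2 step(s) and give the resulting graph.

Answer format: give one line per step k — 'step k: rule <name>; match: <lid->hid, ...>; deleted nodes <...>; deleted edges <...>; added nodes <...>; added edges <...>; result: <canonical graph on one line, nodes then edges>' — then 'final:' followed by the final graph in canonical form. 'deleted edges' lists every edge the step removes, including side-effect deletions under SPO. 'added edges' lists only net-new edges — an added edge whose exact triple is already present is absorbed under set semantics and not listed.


step 1: rule r1; match: 0->13, 1->3, 2->5, 3->9; deleted nodes 13; deleted edges (13,3,has); (13,3,hask); (13,5,has); (13,9,has); added nodes 18, 19, 20, 21, 22, 23, 24; added edges (21,3,has); (21,18,has); (21,20,has); (22,5,has); (22,18,has); (22,19,has); (23,9,has); (23,19,has); (23,20,has); (24,18,has); (24,19,has); (24,20,has); result: nodes: 3:pt, 5:pt, 8:pt, 9:pt, 10:pt, 11:pt, 12:pt, 15:F, 17:F, 18:pt, 19:pt, 20:pt, 21:F, 22:F, 23:F, 24:F edges: (15,3,has); (15,5,has); (15,10,has); (17,9,has); (17,10,has); (17,11,has); (21,3,has); (21,18,has); (21,20,has); (22,5,has); (22,18,has); (22,19,has); (23,9,has); (23,19,has); (23,20,has); (24,18,has); (24,19,has); (24,20,has)
step 2: rule r1; match: 0->15, 1->3, 2->5, 3->10; deleted nodes 15; deleted edges (15,3,has); (15,5,has); (15,10,has); added nodes 25, 26, 27, 28, 29, 30, 31; added edges (28,3,has); (28,25,has); (28,27,has); (29,5,has); (29,25,has); (29,26,has); (30,10,has); (30,26,has); (30,27,has); (31,25,has); (31,26,has); (31,27,has); result: nodes: 3:pt, 5:pt, 8:pt, 9:pt, 10:pt, 11:pt, 12:pt, 17:F, 18:pt, 19:pt, 20:pt, 21:F, 22:F, 23:F, 24:F, 25:pt, 26:pt, 27:pt, 28:F, 29:F, 30:F, 31:F edges: (17,9,has); (17,10,has); (17,11,has); (21,3,has); (21,18,has); (21,20,has); (22,5,has); (22,18,has); (22,19,has); (23,9,has); (23,19,has); (23,20,has); (24,18,has); (24,19,has); (24,20,has); (28,3,has); (28,25,has); (28,27,has); (29,5,has); (29,25,has); (29,26,has); (30,10,has); (30,26,has); (30,27,has); (31,25,has); (31,26,has); (31,27,has)
final:
nodes: 3:pt, 5:pt, 8:pt, 9:pt, 10:pt, 11:pt, 12:pt, 17:F, 18:pt, 19:pt, 20:pt, 21:F, 22:F, 23:F, 24:F, 25:pt, 26:pt, 27:pt, 28:F, 29:F, 30:F, 31:F
edges: (17,9,has); (17,10,has); (17,11,has); (21,3,has); (21,18,has); (21,20,has); (22,5,has); (22,18,has); (22,19,has); (23,9,has); (23,19,has); (23,20,has); (24,18,has); (24,19,has); (24,20,has); (28,3,has); (28,25,has); (28,27,has); (29,5,has); (29,25,has); (29,26,has); (30,10,has); (30,26,has); (30,27,has); (31,25,has); (31,26,has); (31,27,has)


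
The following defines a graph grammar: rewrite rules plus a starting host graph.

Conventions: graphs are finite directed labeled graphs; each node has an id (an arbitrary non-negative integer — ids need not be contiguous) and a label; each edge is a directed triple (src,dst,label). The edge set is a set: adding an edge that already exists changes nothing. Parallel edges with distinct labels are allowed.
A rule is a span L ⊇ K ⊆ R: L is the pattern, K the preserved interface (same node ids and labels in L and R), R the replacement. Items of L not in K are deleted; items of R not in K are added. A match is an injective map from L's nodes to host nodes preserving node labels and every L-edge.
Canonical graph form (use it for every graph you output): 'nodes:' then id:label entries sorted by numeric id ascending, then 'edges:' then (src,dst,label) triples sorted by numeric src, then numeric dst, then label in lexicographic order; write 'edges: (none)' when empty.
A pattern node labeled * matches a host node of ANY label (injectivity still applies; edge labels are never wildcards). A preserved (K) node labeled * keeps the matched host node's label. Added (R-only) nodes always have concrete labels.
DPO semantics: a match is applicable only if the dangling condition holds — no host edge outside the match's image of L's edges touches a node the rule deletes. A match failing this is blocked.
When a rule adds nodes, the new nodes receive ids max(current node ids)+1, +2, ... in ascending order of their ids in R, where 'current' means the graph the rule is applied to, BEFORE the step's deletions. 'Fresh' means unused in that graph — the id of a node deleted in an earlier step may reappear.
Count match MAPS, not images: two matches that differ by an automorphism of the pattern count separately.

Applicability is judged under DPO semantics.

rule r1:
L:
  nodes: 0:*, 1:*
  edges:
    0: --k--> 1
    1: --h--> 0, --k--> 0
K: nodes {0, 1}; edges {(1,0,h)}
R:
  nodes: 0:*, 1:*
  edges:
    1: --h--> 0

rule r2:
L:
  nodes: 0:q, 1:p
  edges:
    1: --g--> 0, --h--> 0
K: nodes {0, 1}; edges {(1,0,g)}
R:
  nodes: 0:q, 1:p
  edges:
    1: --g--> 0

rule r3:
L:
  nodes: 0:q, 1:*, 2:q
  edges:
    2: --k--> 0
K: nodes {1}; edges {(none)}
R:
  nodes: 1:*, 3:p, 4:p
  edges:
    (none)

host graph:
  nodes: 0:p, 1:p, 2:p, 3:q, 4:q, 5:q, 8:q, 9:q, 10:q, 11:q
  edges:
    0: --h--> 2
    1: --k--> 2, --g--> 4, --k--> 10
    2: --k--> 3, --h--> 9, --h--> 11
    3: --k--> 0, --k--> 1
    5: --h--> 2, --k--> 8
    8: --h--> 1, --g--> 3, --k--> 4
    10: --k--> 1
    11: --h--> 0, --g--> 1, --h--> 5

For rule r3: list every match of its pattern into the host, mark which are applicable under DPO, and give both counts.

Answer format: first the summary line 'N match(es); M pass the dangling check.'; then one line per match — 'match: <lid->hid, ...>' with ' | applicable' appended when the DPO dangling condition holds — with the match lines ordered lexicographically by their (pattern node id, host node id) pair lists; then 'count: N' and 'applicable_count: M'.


16 match(es); 0 pass the dangling check.
match: 0->4, 1->0, 2->8
match: 0->4, 1->1, 2->8
match: 0->4, 1->2, 2->8
match: 0->4, 1->3, 2->8
match: 0->4, 1->5, 2->8
match: 0->4, 1->9, 2->8
match: 0->4, 1->10, 2->8
match: 0->4, 1->11, 2->8
match: 0->8, 1->0, 2->5
match: 0->8, 1->1, 2->5
match: 0->8, 1->2, 2->5
match: 0->8, 1->3, 2->5
match: 0->8, 1->4, 2->5
match: 0->8, 1->9, 2->5
match: 0->8, 1->10, 2->5
match: 0->8, 1->11, 2->5
count: 16
applicable_count: 0


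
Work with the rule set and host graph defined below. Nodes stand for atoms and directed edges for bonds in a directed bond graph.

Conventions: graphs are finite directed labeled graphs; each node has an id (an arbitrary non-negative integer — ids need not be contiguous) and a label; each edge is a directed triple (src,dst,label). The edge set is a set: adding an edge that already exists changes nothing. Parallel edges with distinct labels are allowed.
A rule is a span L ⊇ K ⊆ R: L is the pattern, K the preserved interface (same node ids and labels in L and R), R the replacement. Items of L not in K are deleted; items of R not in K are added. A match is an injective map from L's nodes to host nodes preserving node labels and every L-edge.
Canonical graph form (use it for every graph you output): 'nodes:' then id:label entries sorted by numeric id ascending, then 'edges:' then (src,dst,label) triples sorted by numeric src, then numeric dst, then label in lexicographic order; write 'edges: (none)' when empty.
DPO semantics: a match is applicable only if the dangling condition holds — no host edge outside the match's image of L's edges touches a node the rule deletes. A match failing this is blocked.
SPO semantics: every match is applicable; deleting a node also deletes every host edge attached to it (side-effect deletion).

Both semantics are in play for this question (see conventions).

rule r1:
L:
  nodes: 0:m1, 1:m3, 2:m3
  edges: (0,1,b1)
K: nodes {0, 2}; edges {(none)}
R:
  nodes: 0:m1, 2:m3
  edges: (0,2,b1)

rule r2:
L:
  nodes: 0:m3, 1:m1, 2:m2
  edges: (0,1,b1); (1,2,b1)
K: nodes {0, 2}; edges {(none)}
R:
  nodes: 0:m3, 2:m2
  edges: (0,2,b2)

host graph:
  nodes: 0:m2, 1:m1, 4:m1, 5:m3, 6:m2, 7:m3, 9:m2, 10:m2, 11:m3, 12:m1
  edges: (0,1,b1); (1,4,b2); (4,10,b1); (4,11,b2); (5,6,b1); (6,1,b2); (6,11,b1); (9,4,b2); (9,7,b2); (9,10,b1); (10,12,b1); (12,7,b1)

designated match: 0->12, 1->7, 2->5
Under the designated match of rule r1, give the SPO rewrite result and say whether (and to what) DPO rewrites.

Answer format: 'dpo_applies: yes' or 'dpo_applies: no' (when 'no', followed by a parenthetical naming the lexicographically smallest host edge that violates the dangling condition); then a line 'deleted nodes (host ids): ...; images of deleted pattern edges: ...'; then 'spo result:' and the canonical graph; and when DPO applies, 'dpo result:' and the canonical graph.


dpo_applies: no
(the rule deletes node 7, which keeps host edge (9,7,b2) outside the match image — the dangling condition fails, DPO blocks; SPO proceeds and side-deletes such edges)
deleted nodes (host ids): 7; images of deleted pattern edges: (12,7,b1)
spo result:
nodes: 0:m2, 1:m1, 4:m1, 5:m3, 6:m2, 9:m2, 10:m2, 11:m3, 12:m1
edges: (0,1,b1); (1,4,b2); (4,10,b1); (4,11,b2); (5,6,b1); (6,1,b2); (6,11,b1); (9,4,b2); (9,10,b1); (10,12,b1); (12,5,b1)


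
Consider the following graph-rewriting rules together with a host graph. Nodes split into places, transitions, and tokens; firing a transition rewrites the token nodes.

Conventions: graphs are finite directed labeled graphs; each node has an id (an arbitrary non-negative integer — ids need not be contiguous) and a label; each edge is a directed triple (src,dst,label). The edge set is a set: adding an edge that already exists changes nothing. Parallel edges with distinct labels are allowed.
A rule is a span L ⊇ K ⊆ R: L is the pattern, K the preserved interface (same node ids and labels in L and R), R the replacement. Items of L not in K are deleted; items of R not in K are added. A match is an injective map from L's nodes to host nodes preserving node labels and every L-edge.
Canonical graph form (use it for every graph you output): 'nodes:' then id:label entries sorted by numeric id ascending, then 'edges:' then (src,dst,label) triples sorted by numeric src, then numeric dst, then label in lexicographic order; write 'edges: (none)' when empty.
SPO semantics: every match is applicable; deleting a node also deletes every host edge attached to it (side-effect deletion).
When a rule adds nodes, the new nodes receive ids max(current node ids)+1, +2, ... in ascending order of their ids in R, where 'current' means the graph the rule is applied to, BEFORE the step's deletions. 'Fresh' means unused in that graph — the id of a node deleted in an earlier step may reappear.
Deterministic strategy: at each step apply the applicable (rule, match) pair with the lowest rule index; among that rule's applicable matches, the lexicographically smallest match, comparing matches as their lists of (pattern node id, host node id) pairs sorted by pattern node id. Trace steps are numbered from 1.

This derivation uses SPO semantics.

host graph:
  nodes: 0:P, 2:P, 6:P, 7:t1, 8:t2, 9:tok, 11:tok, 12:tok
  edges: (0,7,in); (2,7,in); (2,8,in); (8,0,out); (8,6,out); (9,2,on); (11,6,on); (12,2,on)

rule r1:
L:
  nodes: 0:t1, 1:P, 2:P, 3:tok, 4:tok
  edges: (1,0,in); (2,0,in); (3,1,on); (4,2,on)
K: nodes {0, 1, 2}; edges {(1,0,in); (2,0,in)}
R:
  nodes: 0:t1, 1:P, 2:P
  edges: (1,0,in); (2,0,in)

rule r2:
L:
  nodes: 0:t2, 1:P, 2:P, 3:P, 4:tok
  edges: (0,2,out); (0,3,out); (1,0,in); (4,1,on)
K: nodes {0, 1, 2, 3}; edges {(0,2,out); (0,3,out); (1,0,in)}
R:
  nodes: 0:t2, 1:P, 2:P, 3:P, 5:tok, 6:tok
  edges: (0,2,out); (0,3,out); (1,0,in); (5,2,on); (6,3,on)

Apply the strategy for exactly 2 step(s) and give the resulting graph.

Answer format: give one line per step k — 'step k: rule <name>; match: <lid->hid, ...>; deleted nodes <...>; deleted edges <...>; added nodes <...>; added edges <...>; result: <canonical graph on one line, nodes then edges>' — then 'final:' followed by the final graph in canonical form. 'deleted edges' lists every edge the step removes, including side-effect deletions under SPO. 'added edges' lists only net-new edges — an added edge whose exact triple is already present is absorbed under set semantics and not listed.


step 1: rule r2; match: 0->8, 1->2, 2->0, 3->6, 4->9; deleted nodes 9; deleted edges (9,2,on); added nodes 13, 14; added edges (13,0,on); (14,6,on); result: nodes: 0:P, 2:P, 6:P, 7:t1, 8:t2, 11:tok, 12:tok, 13:tok, 14:tok edges: (0,7,in); (2,7,in); (2,8,in); (8,0,out); (8,6,out); (11,6,on); (12,2,on); (13,0,on); (14,6,on)
step 2: rule r1; match: 0->7, 1->0, 2->2, 3->13, 4->12; deleted nodes 12, 13; deleted edges (12,2,on); (13,0,on); added nodes (none); added edges (none); result: nodes: 0:P, 2:P, 6:P, 7:t1, 8:t2, 11:tok, 14:tok edges: (0,7,in); (2,7,in); (2,8,in); (8,0,out); (8,6,out); (11,6,on); (14,6,on)
final:
nodes: 0:P, 2:P, 6:P, 7:t1, 8:t2, 11:tok, 14:tok
edges: (0,7,in); (2,7,in); (2,8,in); (8,0,out); (8,6,out); (11,6,on); (14,6,on)


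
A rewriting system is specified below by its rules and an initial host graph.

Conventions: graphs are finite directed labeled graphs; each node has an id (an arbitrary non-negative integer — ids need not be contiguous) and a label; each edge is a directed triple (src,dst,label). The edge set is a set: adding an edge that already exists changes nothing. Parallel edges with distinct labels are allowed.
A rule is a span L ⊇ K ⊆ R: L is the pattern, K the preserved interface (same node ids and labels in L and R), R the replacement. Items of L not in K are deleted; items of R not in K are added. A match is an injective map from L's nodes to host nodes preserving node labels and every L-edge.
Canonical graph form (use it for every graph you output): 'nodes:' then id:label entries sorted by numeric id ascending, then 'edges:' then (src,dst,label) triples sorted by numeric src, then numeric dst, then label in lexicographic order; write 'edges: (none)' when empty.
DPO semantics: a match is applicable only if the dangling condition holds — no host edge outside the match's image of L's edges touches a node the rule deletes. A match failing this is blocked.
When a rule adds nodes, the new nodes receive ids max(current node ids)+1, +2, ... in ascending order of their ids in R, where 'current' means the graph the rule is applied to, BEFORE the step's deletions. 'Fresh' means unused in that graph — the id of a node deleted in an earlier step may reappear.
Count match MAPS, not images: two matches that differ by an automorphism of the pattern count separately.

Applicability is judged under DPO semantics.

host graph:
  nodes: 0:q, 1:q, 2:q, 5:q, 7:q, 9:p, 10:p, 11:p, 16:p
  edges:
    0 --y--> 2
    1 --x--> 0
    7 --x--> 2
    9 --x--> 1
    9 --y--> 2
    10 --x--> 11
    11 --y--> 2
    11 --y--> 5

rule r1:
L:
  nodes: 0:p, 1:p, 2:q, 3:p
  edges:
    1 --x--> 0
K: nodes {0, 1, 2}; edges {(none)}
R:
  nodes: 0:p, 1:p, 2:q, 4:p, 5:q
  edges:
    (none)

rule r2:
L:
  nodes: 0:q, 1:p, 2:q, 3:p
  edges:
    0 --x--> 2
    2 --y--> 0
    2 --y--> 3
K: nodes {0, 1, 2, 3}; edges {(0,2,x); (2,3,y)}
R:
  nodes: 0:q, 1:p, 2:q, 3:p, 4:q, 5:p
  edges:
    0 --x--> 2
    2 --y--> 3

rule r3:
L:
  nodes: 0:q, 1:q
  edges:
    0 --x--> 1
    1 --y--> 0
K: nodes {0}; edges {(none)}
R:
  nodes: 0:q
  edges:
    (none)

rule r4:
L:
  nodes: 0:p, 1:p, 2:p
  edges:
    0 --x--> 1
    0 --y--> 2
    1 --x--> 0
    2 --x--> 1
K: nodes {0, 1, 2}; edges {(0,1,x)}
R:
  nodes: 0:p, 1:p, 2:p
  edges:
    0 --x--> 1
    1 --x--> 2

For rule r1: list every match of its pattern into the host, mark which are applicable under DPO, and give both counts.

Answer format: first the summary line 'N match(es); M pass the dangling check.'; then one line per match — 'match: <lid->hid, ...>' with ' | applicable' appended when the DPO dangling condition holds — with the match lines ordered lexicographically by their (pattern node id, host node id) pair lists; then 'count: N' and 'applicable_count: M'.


10 match(es); 5 pass the dangling check.
match: 0->11, 1->10, 2->0, 3->9
match: 0->11, 1->10, 2->0, 3->16 | applicable
match: 0->11, 1->10, 2->1, 3->9
match: 0->11, 1->10, 2->1, 3->16 | applicable
match: 0->11, 1->10, 2->2, 3->9
match: 0->11, 1->10, 2->2, 3->16 | applicable
match: 0->11, 1->10, 2->5, 3->9
match: 0->11, 1->10, 2->5, 3->16 | applicable
match: 0->11, 1->10, 2->7, 3->9
match: 0->11, 1->10, 2->7, 3->16 | applicable
count: 10
applicable_count: 5


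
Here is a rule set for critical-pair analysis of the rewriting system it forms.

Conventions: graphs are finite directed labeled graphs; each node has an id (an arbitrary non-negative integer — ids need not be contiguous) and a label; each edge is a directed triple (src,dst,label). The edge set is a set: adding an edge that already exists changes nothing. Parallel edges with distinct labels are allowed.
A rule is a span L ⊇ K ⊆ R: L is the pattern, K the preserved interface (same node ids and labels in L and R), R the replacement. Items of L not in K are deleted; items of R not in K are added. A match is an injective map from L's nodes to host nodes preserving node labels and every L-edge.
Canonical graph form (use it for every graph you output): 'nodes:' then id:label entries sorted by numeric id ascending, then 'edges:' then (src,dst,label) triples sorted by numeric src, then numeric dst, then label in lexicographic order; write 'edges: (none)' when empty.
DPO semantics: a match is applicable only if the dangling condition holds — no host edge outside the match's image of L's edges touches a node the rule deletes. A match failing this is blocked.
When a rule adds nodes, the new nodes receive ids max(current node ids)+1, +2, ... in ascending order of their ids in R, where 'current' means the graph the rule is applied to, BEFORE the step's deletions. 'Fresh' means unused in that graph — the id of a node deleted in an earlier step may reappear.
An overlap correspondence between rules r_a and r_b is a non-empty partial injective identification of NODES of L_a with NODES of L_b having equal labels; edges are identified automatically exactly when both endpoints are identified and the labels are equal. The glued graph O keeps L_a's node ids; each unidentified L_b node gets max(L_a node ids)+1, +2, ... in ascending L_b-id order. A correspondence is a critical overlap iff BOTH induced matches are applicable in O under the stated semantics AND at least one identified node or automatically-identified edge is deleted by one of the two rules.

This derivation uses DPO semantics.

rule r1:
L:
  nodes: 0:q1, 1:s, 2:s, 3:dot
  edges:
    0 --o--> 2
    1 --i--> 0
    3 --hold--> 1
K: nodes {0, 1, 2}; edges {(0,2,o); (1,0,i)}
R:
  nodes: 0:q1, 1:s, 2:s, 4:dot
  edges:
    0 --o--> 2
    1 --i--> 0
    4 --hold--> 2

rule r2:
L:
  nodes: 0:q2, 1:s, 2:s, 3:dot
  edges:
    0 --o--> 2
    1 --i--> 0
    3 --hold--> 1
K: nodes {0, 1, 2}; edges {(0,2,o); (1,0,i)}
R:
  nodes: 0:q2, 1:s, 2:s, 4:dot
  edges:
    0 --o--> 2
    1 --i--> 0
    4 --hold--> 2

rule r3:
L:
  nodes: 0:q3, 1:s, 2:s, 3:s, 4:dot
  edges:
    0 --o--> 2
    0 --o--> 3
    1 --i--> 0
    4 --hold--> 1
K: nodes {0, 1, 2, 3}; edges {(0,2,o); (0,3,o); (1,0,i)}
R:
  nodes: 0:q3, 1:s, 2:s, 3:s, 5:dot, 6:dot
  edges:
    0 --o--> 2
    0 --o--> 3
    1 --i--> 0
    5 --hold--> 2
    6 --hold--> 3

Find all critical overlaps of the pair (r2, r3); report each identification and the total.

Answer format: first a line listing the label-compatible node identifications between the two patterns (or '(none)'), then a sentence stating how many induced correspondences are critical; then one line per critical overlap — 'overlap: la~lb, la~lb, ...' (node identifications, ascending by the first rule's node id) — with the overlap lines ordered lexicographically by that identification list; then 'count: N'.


label-compatible node identifications between L(r2) and L(r3): 1~1, 1~2, 1~3, 2~1, 2~2, 2~3, 3~4
3 of the induced correspondences are critical overlaps of r2 and r3.
overlap: 1~1, 2~2, 3~4
overlap: 1~1, 2~3, 3~4
overlap: 1~1, 3~4
count: 3


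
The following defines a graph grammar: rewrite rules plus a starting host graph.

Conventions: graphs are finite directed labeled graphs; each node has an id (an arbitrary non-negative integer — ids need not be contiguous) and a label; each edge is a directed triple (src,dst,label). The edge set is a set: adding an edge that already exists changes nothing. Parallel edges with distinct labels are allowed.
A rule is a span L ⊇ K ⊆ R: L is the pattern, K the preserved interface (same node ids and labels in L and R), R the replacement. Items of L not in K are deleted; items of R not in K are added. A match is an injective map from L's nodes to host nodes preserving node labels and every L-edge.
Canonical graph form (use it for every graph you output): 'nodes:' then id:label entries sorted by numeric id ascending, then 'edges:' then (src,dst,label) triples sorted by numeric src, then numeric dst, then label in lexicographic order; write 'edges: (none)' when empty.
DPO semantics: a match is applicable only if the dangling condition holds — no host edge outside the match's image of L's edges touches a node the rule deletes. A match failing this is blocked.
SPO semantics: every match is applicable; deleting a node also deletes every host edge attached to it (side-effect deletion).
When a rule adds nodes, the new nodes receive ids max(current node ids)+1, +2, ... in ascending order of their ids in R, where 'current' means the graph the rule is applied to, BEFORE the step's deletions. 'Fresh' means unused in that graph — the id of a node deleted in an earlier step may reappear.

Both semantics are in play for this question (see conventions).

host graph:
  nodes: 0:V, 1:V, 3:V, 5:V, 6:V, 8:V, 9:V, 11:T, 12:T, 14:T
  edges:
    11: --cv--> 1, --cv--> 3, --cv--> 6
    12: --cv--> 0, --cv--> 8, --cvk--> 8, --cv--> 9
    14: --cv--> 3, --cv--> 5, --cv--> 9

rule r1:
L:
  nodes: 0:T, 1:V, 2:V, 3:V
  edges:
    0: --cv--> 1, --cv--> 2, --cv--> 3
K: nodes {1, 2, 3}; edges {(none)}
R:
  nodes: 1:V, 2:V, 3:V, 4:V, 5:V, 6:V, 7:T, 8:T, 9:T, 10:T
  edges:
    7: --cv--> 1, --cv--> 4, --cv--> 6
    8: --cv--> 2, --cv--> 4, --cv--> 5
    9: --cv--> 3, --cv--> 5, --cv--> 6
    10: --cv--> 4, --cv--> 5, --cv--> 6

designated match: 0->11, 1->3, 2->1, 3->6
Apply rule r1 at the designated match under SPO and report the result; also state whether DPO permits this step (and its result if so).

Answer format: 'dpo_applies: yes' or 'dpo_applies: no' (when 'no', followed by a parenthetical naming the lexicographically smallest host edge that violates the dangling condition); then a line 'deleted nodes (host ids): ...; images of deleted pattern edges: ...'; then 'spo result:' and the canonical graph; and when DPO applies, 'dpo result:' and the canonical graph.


dpo_applies: yes
deleted nodes (host ids): 11; images of deleted pattern edges: (11,1,cv); (11,3,cv); (11,6,cv)
spo result:
nodes: 0:V, 1:V, 3:V, 5:V, 6:V, 8:V, 9:V, 12:T, 14:T, 15:V, 16:V, 17:V, 18:T, 19:T, 20:T, 21:T
edges: (12,0,cv); (12,8,cv); (12,8,cvk); (12,9,cv); (14,3,cv); (14,5,cv); (14,9,cv); (18,3,cv); (18,15,cv); (18,17,cv); (19,1,cv); (19,15,cv); (19,16,cv); (20,6,cv); (20,16,cv); (20,17,cv); (21,15,cv); (21,16,cv); (21,17,cv)
dpo result:
nodes: 0:V, 1:V, 3:V, 5:V, 6:V, 8:V, 9:V, 12:T, 14:T, 15:V, 16:V, 17:V, 18:T, 19:T, 20:T, 21:T
edges: (12,0,cv); (12,8,cv); (12,8,cvk); (12,9,cv); (14,3,cv); (14,5,cv); (14,9,cv); (18,3,cv); (18,15,cv); (18,17,cv); (19,1,cv); (19,15,cv); (19,16,cv); (20,6,cv); (20,16,cv); (20,17,cv); (21,15,cv); (21,16,cv); (21,17,cv)


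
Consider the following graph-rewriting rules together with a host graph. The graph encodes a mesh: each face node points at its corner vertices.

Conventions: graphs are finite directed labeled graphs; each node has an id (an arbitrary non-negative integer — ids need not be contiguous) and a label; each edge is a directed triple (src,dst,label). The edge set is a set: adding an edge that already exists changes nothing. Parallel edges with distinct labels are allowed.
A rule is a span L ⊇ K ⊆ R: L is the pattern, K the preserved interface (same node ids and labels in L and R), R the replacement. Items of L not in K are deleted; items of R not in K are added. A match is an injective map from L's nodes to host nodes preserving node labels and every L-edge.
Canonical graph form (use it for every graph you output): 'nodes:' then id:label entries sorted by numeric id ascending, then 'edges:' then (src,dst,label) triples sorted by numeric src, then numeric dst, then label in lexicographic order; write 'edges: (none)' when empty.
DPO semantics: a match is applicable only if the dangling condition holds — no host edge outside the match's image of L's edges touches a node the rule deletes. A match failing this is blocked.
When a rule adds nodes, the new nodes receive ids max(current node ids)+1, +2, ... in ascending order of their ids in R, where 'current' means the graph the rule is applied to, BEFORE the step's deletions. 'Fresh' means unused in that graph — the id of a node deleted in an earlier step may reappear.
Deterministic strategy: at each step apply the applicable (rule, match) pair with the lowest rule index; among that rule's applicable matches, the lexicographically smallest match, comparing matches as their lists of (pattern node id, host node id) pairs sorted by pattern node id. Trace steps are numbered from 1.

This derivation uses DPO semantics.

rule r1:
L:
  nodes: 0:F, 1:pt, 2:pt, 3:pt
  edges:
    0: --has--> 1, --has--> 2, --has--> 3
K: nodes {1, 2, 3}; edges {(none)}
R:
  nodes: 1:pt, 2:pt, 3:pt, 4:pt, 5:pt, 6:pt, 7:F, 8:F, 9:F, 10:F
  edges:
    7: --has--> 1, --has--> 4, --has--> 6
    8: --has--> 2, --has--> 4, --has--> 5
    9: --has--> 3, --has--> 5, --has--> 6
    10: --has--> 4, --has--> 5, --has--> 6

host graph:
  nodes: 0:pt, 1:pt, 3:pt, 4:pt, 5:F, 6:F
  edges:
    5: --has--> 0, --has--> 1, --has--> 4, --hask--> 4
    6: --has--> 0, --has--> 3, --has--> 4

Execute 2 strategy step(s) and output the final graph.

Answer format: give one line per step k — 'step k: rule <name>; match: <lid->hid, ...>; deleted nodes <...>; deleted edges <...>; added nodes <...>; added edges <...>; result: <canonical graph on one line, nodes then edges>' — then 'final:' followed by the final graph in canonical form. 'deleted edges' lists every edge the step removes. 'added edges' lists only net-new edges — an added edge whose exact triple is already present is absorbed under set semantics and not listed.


step 1: rule r1; match: 0->6, 1->0, 2->3, 3->4; deleted nodes 6; deleted edges (6,0,has); (6,3,has); (6,4,has); added nodes 7, 8, 9, 10, 11, 12, 13; added edges (10,0,has); (10,7,has); (10,9,has); (11,3,has); (11,7,has); (11,8,has); (12,4,has); (12,8,has); (12,9,has); (13,7,has); (13,8,has); (13,9,has); result: nodes: 0:pt, 1:pt, 3:pt, 4:pt, 5:F, 7:pt, 8:pt, 9:pt, 10:F, 11:F, 12:F, 13:F edges: (5,0,has); (5,1,has); (5,4,has); (5,4,hask); (10,0,has); (10,7,has); (10,9,has); (11,3,has); (11,7,has); (11,8,has); (12,4,has); (12,8,has); (12,9,has); (13,7,has); (13,8,has); (13,9,has)
step 2: rule r1; match: 0->10, 1->0, 2->7, 3->9; deleted nodes 10; deleted edges (10,0,has); (10,7,has); (10,9,has); added nodes 14, 15, 16, 17, 18, 19, 20; added edges (17,0,has); (17,14,has); (17,16,has); (18,7,has); (18,14,has); (18,15,has); (19,9,has); (19,15,has); (19,16,has); (20,14,has); (20,15,has); (20,16,has); result: nodes: 0:pt, 1:pt, 3:pt, 4:pt, 5:F, 7:pt, 8:pt, 9:pt, 11:F, 12:F, 13:F, 14:pt, 15:pt, 16:pt, 17:F, 18:F, 19:F, 20:F edges: (5,0,has); (5,1,has); (5,4,has); (5,4,hask); (11,3,has); (11,7,has); (11,8,has); (12,4,has); (12,8,has); (12,9,has); (13,7,has); (13,8,has); (13,9,has); (17,0,has); (17,14,has); (17,16,has); (18,7,has); (18,14,has); (18,15,has); (19,9,has); (19,15,has); (19,16,has); (20,14,has); (20,15,has); (20,16,has)
final:
nodes: 0:pt, 1:pt, 3:pt, 4:pt, 5:F, 7:pt, 8:pt, 9:pt, 11:F, 12:F, 13:F, 14:pt, 15:pt, 16:pt, 17:F, 18:F, 19:F, 20:F
edges: (5,0,has); (5,1,has); (5,4,has); (5,4,hask); (11,3,has); (11,7,has); (11,8,has); (12,4,has); (12,8,has); (12,9,has); (13,7,has); (13,8,has); (13,9,has); (17,0,has); (17,14,has); (17,16,has); (18,7,has); (18,14,has); (18,15,has); (19,9,has); (19,15,has); (19,16,has); (20,14,has); (20,15,has); (20,16,has)
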